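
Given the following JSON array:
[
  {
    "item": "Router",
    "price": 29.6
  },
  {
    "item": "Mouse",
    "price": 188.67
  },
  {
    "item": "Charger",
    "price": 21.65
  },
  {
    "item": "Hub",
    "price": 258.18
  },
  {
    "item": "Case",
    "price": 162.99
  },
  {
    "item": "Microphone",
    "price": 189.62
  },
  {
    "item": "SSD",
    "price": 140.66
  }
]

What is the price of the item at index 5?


Array index 5 -> Microphone
price = 189.62

ANSWER: 189.62


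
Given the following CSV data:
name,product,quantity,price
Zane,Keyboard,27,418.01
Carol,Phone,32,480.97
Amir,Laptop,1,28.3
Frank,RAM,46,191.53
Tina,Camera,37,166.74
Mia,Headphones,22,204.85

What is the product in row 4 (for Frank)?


Row 4: Frank
Column 'product' = RAM

ANSWER: RAM


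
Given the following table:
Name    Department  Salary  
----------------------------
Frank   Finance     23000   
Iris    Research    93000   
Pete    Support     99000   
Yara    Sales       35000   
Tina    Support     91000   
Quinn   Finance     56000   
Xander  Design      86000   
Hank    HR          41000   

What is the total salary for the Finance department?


Finance department members:
  Frank: 23000
  Quinn: 56000
Total = 23000 + 56000 = 79000

ANSWER: 79000


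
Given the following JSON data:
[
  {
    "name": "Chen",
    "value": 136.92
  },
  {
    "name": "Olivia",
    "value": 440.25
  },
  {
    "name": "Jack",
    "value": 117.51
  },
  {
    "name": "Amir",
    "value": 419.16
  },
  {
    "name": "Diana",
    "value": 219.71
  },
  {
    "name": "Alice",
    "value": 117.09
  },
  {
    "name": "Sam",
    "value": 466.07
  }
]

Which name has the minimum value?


Comparing values:
  Chen: 136.92
  Olivia: 440.25
  Jack: 117.51
  Amir: 419.16
  Diana: 219.71
  Alice: 117.09
  Sam: 466.07
Minimum: Alice (117.09)

ANSWER: Alice


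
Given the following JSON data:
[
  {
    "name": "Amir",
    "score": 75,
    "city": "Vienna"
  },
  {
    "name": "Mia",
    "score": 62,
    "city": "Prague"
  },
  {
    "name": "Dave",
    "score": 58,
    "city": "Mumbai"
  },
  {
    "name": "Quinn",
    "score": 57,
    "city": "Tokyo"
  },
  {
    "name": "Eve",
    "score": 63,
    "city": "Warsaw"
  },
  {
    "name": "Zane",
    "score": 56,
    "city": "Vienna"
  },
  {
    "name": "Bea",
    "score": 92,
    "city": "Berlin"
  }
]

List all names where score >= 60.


Filtering records where score >= 60:
  Amir (score=75) -> YES
  Mia (score=62) -> YES
  Dave (score=58) -> no
  Quinn (score=57) -> no
  Eve (score=63) -> YES
  Zane (score=56) -> no
  Bea (score=92) -> YES


ANSWER: Amir, Mia, Eve, Bea


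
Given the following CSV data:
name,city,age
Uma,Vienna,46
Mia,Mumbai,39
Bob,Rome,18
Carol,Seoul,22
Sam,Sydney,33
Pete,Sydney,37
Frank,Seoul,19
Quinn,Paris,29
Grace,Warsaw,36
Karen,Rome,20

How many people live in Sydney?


Scanning city column for 'Sydney':
  Row 5: Sam -> MATCH
  Row 6: Pete -> MATCH
Total matches: 2

ANSWER: 2


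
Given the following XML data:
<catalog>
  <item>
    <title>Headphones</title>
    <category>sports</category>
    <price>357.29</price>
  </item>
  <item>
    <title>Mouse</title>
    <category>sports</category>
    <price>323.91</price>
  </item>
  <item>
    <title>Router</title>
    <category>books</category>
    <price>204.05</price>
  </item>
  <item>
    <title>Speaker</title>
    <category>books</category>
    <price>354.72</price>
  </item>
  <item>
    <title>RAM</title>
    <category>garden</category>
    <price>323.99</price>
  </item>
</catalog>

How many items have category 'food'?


Scanning <item> elements for <category>food</category>:
Count: 0

ANSWER: 0


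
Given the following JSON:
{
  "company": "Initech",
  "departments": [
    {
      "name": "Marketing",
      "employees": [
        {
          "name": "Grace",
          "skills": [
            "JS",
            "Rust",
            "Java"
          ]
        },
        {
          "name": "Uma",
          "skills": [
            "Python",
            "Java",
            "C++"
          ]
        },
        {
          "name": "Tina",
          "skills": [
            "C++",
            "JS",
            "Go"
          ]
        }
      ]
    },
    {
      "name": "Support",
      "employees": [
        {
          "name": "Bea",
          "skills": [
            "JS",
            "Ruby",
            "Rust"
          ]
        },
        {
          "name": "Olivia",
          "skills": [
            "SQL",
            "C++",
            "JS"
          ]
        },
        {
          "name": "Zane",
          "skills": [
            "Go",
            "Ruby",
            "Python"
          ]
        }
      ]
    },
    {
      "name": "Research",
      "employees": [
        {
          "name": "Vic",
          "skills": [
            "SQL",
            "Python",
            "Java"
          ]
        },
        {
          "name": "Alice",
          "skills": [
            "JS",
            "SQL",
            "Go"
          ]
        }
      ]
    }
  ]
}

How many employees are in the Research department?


Path: departments[2].employees
Count: 2

ANSWER: 2


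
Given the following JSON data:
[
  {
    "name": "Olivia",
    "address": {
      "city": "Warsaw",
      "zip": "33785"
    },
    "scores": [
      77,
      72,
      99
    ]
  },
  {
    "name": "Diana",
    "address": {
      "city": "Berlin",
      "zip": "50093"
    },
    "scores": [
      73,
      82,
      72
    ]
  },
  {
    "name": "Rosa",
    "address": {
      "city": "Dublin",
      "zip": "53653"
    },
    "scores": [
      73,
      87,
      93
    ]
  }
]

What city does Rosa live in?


Path: records[2].address.city
Value: Dublin

ANSWER: Dublin


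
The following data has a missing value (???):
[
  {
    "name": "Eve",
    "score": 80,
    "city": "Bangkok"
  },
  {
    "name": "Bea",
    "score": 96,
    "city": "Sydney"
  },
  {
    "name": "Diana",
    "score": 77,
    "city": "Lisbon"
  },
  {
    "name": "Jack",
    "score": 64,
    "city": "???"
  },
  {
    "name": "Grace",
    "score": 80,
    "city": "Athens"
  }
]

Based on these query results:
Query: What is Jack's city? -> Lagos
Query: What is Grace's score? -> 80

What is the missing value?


The missing value is Jack's city
From query: Jack's city = Lagos

ANSWER: Lagos


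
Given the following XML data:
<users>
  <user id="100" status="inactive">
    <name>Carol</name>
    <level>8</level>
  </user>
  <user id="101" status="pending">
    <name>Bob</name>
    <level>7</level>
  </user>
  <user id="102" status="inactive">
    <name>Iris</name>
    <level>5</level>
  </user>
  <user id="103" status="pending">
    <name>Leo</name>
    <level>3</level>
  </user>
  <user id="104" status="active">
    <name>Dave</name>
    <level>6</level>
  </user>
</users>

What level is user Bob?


Finding user: Bob
<level>7</level>

ANSWER: 7


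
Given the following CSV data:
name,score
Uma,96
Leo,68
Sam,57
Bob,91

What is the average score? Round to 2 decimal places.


Scores: 96, 68, 57, 91
Sum = 312
Count = 4
Average = 312 / 4 = 78.00

ANSWER: 78.00


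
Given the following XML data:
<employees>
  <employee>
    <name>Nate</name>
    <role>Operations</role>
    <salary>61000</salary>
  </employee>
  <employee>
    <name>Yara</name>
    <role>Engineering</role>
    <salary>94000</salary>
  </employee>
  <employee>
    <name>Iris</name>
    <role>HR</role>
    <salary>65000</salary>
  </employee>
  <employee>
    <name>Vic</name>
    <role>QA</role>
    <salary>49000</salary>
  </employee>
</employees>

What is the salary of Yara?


Searching for <employee> with <name>Yara</name>
Found at position 2
<salary>94000</salary>

ANSWER: 94000


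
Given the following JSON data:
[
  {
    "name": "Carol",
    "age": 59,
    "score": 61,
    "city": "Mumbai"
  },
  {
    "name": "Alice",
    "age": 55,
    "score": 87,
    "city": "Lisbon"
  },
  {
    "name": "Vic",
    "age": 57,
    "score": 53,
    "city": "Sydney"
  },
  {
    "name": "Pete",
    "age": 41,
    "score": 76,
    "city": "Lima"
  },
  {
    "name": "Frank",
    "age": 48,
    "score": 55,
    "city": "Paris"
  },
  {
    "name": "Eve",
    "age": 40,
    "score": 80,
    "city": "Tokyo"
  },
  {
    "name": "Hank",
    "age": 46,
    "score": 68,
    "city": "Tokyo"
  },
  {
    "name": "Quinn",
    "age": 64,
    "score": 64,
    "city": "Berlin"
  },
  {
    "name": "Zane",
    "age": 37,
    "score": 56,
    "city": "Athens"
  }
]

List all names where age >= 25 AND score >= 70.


Checking both conditions:
  Carol (age=59, score=61) -> no
  Alice (age=55, score=87) -> YES
  Vic (age=57, score=53) -> no
  Pete (age=41, score=76) -> YES
  Frank (age=48, score=55) -> no
  Eve (age=40, score=80) -> YES
  Hank (age=46, score=68) -> no
  Quinn (age=64, score=64) -> no
  Zane (age=37, score=56) -> no


ANSWER: Alice, Pete, Eve


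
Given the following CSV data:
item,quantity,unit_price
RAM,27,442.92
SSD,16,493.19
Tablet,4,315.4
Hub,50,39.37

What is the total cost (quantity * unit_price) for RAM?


Row: RAM
quantity = 27
unit_price = 442.92
total = 27 * 442.92 = 11958.84

ANSWER: 11958.84


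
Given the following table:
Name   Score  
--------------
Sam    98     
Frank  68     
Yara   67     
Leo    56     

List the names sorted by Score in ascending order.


Sorting by Score (ascending):
  Leo: 56
  Yara: 67
  Frank: 68
  Sam: 98


ANSWER: Leo, Yara, Frank, Sam


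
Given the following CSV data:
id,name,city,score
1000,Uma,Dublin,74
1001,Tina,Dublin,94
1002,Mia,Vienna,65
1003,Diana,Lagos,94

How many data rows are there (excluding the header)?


Counting rows (excluding header):
Header: id,name,city,score
Data rows: 4

ANSWER: 4


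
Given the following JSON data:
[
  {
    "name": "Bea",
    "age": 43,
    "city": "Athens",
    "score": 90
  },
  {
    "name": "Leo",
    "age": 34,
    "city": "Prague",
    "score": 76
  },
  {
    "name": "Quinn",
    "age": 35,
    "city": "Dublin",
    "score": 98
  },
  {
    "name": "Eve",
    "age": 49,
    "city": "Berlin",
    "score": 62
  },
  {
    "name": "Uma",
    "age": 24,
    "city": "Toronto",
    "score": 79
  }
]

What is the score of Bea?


Looking up record where name = Bea
Record index: 0
Field 'score' = 90

ANSWER: 90


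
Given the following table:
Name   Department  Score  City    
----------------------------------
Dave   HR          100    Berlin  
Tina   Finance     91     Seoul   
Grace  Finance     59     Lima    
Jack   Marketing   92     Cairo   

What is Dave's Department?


Row 1: Dave
Department = HR

ANSWER: HR


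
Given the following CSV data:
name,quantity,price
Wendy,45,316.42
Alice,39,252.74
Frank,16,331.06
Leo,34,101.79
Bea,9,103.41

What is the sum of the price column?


Values in 'price' column:
  Row 1: 316.42
  Row 2: 252.74
  Row 3: 331.06
  Row 4: 101.79
  Row 5: 103.41
Sum = 316.42 + 252.74 + 331.06 + 101.79 + 103.41 = 1105.42

ANSWER: 1105.42


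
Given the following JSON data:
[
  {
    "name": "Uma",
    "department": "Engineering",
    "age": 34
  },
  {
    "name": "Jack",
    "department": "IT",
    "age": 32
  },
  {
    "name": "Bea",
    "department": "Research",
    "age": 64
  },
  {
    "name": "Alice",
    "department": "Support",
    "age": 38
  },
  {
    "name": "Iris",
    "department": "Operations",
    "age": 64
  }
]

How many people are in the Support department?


Scanning records for department = Support
  Record 3: Alice
Count: 1

ANSWER: 1


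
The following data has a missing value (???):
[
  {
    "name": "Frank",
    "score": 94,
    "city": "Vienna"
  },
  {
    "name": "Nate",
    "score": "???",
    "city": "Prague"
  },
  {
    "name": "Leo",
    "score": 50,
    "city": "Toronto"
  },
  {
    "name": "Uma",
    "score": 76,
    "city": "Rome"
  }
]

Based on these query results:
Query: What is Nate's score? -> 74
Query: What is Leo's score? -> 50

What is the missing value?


The missing value is Nate's score
From query: Nate's score = 74

ANSWER: 74


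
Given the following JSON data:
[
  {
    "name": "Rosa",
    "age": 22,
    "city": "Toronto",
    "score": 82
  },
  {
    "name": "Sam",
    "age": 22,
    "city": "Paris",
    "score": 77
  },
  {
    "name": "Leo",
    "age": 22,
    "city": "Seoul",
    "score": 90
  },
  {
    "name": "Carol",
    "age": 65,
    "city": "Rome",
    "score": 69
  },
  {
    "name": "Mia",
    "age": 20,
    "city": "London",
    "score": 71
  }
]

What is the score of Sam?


Looking up record where name = Sam
Record index: 1
Field 'score' = 77

ANSWER: 77


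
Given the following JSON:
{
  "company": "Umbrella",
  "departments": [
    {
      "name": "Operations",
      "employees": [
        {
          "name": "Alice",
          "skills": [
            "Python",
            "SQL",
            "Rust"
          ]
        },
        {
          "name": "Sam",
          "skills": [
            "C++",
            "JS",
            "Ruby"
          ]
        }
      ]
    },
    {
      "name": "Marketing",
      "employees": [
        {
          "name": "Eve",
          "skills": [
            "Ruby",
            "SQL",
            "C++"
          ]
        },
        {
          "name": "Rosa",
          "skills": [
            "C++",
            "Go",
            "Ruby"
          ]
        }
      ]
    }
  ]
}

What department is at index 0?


Path: departments[0].name
Value: Operations

ANSWER: Operations


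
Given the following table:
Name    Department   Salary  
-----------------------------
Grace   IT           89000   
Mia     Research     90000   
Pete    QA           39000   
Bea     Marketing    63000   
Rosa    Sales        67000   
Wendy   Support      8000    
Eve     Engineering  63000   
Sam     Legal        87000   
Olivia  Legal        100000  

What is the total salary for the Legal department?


Legal department members:
  Sam: 87000
  Olivia: 100000
Total = 87000 + 100000 = 187000

ANSWER: 187000


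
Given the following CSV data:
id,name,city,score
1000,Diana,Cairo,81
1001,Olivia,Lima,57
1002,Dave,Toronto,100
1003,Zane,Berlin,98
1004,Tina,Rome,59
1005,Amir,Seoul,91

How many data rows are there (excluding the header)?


Counting rows (excluding header):
Header: id,name,city,score
Data rows: 6

ANSWER: 6


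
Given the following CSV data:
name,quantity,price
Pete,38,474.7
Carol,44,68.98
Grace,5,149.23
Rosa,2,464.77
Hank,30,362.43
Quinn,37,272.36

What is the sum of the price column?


Values in 'price' column:
  Row 1: 474.7
  Row 2: 68.98
  Row 3: 149.23
  Row 4: 464.77
  Row 5: 362.43
  Row 6: 272.36
Sum = 474.7 + 68.98 + 149.23 + 464.77 + 362.43 + 272.36 = 1792.47

ANSWER: 1792.47


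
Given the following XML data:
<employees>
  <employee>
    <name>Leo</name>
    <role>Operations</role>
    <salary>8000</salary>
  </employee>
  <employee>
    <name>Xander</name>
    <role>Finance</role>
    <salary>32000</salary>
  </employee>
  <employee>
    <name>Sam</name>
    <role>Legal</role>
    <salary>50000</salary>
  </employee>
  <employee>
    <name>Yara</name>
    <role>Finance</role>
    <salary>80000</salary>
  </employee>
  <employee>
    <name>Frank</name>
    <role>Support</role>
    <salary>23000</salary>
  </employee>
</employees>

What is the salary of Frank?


Searching for <employee> with <name>Frank</name>
Found at position 5
<salary>23000</salary>

ANSWER: 23000


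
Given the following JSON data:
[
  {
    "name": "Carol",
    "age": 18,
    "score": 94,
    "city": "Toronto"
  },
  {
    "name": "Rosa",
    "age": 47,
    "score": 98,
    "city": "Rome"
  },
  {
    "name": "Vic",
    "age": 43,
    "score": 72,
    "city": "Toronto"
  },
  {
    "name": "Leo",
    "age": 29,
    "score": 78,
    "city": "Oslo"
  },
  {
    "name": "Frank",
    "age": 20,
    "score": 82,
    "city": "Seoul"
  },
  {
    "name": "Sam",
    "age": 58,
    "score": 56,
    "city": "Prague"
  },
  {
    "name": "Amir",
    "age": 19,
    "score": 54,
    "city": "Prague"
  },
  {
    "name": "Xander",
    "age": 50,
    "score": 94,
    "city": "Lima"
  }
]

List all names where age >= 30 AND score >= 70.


Checking both conditions:
  Carol (age=18, score=94) -> no
  Rosa (age=47, score=98) -> YES
  Vic (age=43, score=72) -> YES
  Leo (age=29, score=78) -> no
  Frank (age=20, score=82) -> no
  Sam (age=58, score=56) -> no
  Amir (age=19, score=54) -> no
  Xander (age=50, score=94) -> YES


ANSWER: Rosa, Vic, Xander


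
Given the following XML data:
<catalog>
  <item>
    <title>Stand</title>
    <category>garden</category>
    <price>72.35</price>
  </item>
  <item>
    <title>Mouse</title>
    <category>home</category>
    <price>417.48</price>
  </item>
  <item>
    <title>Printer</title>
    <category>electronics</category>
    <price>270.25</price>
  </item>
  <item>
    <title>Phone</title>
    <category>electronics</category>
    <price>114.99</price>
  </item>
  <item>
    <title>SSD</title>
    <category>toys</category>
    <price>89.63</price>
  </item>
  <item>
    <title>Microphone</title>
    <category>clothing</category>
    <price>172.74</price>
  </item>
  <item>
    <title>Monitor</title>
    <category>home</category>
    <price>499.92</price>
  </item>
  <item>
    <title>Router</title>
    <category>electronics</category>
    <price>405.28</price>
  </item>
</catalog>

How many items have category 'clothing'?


Scanning <item> elements for <category>clothing</category>:
  Item 6: Microphone -> MATCH
Count: 1

ANSWER: 1


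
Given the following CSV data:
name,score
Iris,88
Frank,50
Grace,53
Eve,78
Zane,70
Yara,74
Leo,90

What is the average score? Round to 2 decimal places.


Scores: 88, 50, 53, 78, 70, 74, 90
Sum = 503
Count = 7
Average = 503 / 7 = 71.86

ANSWER: 71.86


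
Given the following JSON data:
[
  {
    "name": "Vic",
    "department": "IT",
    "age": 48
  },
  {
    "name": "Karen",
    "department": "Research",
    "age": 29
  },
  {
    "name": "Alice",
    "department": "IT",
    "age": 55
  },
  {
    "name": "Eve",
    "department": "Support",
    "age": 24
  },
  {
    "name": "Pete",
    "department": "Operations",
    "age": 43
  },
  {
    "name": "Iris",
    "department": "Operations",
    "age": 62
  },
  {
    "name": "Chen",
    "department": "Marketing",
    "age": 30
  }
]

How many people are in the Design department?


Scanning records for department = Design
  No matches found
Count: 0

ANSWER: 0


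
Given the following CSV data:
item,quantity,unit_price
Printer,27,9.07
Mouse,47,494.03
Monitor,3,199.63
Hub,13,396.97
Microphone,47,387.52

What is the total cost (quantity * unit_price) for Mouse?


Row: Mouse
quantity = 47
unit_price = 494.03
total = 47 * 494.03 = 23219.41

ANSWER: 23219.41


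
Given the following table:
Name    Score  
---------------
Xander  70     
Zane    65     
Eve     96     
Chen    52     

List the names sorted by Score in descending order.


Sorting by Score (descending):
  Eve: 96
  Xander: 70
  Zane: 65
  Chen: 52


ANSWER: Eve, Xander, Zane, Chen


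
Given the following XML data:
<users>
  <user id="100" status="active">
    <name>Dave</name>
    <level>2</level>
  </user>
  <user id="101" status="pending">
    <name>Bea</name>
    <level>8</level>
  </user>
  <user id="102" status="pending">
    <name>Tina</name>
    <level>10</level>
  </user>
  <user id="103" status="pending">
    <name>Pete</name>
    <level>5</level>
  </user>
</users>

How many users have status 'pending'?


Counting users with status='pending':
  Bea (id=101) -> MATCH
  Tina (id=102) -> MATCH
  Pete (id=103) -> MATCH
Count: 3

ANSWER: 3


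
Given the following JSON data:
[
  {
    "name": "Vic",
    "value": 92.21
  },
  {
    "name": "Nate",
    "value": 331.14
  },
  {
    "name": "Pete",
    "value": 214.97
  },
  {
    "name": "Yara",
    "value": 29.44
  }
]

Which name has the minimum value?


Comparing values:
  Vic: 92.21
  Nate: 331.14
  Pete: 214.97
  Yara: 29.44
Minimum: Yara (29.44)

ANSWER: Yara


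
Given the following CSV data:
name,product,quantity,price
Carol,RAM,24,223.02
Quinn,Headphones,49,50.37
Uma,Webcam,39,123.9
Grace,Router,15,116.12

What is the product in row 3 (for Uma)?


Row 3: Uma
Column 'product' = Webcam

ANSWER: Webcam


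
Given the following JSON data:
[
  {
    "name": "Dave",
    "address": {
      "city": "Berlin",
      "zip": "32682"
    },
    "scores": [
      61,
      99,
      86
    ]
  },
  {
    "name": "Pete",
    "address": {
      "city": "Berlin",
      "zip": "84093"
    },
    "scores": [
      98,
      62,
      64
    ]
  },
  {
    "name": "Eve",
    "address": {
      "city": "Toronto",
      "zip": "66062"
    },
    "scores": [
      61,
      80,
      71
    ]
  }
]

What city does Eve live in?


Path: records[2].address.city
Value: Toronto

ANSWER: Toronto


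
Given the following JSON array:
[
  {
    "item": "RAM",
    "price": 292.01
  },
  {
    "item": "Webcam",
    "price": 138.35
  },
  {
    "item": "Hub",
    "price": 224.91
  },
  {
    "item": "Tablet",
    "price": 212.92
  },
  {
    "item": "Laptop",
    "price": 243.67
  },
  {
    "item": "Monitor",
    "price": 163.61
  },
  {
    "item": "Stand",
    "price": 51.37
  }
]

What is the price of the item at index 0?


Array index 0 -> RAM
price = 292.01

ANSWER: 292.01


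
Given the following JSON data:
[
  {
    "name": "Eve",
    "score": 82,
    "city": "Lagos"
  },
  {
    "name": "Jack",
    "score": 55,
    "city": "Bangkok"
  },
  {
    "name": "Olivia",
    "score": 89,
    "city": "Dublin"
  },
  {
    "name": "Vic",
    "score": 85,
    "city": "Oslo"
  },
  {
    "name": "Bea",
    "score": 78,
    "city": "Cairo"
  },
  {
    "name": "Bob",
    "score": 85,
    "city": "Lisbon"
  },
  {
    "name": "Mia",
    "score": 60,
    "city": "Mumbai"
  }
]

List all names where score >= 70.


Filtering records where score >= 70:
  Eve (score=82) -> YES
  Jack (score=55) -> no
  Olivia (score=89) -> YES
  Vic (score=85) -> YES
  Bea (score=78) -> YES
  Bob (score=85) -> YES
  Mia (score=60) -> no


ANSWER: Eve, Olivia, Vic, Bea, Bob


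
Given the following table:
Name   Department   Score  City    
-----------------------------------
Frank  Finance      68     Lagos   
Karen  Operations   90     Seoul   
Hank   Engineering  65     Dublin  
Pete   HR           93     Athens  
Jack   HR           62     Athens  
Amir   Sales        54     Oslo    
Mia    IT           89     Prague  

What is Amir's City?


Row 6: Amir
City = Oslo

ANSWER: Oslo


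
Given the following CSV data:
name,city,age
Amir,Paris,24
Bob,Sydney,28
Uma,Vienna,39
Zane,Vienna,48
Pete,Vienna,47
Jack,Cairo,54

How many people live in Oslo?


Scanning city column for 'Oslo':
Total matches: 0

ANSWER: 0


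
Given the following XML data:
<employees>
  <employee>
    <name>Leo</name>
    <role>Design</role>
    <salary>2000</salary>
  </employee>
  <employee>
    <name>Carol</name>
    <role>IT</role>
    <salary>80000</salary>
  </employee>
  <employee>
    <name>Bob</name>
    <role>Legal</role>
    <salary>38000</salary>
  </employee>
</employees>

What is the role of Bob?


Searching for <employee> with <name>Bob</name>
Found at position 3
<role>Legal</role>

ANSWER: Legal


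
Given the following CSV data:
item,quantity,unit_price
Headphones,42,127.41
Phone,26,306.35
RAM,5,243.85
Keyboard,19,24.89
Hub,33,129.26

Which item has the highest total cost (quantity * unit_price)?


Computing row totals:
  Headphones: 5351.22
  Phone: 7965.1
  RAM: 1219.25
  Keyboard: 472.91
  Hub: 4265.58
Maximum: Phone (7965.1)

ANSWER: Phone


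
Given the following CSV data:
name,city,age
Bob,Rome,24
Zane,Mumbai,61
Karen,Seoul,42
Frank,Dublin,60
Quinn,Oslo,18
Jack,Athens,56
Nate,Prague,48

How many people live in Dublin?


Scanning city column for 'Dublin':
  Row 4: Frank -> MATCH
Total matches: 1

ANSWER: 1


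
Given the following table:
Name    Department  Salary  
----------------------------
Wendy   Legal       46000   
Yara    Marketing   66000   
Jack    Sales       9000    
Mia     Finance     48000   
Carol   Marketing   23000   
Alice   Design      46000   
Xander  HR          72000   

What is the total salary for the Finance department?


Finance department members:
  Mia: 48000
Total = 48000 = 48000

ANSWER: 48000


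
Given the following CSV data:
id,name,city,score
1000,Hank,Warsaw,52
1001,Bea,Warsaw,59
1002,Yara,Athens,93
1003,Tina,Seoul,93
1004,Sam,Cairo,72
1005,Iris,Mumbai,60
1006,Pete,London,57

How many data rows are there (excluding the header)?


Counting rows (excluding header):
Header: id,name,city,score
Data rows: 7

ANSWER: 7


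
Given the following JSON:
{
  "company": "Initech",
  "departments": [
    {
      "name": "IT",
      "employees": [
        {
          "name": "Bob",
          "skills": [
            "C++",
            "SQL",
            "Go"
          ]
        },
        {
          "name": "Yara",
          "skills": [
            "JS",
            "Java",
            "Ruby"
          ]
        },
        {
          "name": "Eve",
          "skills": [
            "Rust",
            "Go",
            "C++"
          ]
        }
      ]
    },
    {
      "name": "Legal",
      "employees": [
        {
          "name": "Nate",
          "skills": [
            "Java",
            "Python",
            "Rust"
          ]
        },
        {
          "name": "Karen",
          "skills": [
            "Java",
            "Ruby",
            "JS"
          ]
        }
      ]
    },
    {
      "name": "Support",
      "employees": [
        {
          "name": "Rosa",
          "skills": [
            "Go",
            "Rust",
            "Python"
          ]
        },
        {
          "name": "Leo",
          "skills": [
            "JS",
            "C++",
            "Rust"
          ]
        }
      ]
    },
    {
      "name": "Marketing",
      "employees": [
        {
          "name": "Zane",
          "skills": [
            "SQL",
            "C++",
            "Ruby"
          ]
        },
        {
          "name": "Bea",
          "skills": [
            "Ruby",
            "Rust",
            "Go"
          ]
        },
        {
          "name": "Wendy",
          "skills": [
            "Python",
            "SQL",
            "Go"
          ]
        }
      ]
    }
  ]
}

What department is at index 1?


Path: departments[1].name
Value: Legal

ANSWER: Legal


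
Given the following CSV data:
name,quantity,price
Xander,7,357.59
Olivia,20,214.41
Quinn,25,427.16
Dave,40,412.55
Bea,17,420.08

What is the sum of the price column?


Values in 'price' column:
  Row 1: 357.59
  Row 2: 214.41
  Row 3: 427.16
  Row 4: 412.55
  Row 5: 420.08
Sum = 357.59 + 214.41 + 427.16 + 412.55 + 420.08 = 1831.79

ANSWER: 1831.79


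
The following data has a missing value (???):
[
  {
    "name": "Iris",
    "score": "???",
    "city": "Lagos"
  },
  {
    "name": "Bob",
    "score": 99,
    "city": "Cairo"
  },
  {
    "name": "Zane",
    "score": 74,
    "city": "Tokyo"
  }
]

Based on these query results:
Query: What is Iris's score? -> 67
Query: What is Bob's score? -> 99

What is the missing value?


The missing value is Iris's score
From query: Iris's score = 67

ANSWER: 67


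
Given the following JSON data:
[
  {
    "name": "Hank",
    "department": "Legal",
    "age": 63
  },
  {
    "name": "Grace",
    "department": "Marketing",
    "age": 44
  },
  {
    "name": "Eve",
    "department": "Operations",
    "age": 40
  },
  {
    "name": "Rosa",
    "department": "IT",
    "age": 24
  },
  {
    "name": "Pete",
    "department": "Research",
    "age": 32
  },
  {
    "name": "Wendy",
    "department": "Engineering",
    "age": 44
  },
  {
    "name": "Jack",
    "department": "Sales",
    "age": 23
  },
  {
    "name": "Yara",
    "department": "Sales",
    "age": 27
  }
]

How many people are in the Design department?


Scanning records for department = Design
  No matches found
Count: 0

ANSWER: 0


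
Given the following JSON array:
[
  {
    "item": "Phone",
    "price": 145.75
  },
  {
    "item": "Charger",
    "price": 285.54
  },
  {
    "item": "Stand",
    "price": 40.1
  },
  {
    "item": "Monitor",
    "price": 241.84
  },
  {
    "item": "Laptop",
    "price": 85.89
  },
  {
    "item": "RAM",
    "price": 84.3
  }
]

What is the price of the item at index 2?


Array index 2 -> Stand
price = 40.1

ANSWER: 40.1


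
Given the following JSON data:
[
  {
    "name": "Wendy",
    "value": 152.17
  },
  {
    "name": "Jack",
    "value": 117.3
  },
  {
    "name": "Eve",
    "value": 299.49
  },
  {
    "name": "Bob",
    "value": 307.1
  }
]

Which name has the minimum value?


Comparing values:
  Wendy: 152.17
  Jack: 117.3
  Eve: 299.49
  Bob: 307.1
Minimum: Jack (117.3)

ANSWER: Jack


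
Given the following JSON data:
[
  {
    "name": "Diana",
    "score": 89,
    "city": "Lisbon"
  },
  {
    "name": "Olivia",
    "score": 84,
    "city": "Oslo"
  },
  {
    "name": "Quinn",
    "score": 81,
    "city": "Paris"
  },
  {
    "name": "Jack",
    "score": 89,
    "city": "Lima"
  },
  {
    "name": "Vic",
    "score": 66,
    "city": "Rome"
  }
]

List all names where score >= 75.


Filtering records where score >= 75:
  Diana (score=89) -> YES
  Olivia (score=84) -> YES
  Quinn (score=81) -> YES
  Jack (score=89) -> YES
  Vic (score=66) -> no


ANSWER: Diana, Olivia, Quinn, Jack


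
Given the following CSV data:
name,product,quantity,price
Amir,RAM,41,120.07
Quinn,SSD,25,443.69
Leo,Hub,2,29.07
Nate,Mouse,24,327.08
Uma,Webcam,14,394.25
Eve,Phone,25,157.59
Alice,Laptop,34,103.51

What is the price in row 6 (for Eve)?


Row 6: Eve
Column 'price' = 157.59

ANSWER: 157.59


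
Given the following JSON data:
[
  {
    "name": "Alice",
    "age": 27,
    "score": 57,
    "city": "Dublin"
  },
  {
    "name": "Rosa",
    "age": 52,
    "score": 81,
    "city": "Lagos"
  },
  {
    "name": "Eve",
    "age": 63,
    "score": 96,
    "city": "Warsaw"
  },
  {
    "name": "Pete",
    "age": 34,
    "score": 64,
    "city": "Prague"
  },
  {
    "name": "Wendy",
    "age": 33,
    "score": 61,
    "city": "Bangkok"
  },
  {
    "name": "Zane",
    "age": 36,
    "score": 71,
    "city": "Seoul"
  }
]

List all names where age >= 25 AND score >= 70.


Checking both conditions:
  Alice (age=27, score=57) -> no
  Rosa (age=52, score=81) -> YES
  Eve (age=63, score=96) -> YES
  Pete (age=34, score=64) -> no
  Wendy (age=33, score=61) -> no
  Zane (age=36, score=71) -> YES


ANSWER: Rosa, Eve, Zane


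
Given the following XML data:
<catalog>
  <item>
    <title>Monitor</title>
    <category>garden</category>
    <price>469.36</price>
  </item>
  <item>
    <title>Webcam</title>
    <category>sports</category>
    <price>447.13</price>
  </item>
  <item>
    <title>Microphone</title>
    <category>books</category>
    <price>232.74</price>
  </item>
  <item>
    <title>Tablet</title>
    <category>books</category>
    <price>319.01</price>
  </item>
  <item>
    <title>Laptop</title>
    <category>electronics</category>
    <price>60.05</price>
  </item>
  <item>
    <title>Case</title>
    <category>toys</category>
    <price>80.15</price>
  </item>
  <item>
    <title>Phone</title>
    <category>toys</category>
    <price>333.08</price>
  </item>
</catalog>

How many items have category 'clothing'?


Scanning <item> elements for <category>clothing</category>:
Count: 0

ANSWER: 0


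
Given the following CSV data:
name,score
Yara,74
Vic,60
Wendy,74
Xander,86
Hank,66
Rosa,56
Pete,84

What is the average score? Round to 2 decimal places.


Scores: 74, 60, 74, 86, 66, 56, 84
Sum = 500
Count = 7
Average = 500 / 7 = 71.43

ANSWER: 71.43


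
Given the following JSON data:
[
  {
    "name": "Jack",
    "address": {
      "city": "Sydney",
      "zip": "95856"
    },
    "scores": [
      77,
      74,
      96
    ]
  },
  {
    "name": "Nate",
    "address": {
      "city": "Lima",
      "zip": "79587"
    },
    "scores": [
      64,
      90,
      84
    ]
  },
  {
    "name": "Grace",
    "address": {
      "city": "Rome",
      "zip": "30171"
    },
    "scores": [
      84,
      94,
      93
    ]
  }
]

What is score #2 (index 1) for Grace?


Path: records[2].scores[1]
Value: 94

ANSWER: 94


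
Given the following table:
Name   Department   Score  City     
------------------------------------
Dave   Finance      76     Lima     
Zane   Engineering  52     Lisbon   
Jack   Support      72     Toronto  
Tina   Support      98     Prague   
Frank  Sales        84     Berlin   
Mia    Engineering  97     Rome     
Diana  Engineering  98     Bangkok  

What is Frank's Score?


Row 5: Frank
Score = 84

ANSWER: 84


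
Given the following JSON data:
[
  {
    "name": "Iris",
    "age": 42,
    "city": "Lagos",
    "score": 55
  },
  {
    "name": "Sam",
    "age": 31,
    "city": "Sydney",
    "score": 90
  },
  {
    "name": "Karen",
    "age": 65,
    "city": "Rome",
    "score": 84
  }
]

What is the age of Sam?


Looking up record where name = Sam
Record index: 1
Field 'age' = 31

ANSWER: 31


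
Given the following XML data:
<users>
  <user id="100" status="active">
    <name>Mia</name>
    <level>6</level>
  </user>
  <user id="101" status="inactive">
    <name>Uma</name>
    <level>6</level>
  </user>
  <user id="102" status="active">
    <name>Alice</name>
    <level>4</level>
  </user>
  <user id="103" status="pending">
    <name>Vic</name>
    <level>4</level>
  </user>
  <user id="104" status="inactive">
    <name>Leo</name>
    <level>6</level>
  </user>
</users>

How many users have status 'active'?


Counting users with status='active':
  Mia (id=100) -> MATCH
  Alice (id=102) -> MATCH
Count: 2

ANSWER: 2


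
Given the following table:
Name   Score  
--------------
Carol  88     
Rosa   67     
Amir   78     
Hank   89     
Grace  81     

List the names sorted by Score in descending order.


Sorting by Score (descending):
  Hank: 89
  Carol: 88
  Grace: 81
  Amir: 78
  Rosa: 67


ANSWER: Hank, Carol, Grace, Amir, Rosa


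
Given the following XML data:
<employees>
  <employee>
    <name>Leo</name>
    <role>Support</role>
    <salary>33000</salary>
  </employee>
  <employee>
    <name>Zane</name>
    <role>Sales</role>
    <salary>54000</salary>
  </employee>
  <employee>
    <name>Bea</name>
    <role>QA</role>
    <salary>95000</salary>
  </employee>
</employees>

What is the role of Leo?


Searching for <employee> with <name>Leo</name>
Found at position 1
<role>Support</role>

ANSWER: Support


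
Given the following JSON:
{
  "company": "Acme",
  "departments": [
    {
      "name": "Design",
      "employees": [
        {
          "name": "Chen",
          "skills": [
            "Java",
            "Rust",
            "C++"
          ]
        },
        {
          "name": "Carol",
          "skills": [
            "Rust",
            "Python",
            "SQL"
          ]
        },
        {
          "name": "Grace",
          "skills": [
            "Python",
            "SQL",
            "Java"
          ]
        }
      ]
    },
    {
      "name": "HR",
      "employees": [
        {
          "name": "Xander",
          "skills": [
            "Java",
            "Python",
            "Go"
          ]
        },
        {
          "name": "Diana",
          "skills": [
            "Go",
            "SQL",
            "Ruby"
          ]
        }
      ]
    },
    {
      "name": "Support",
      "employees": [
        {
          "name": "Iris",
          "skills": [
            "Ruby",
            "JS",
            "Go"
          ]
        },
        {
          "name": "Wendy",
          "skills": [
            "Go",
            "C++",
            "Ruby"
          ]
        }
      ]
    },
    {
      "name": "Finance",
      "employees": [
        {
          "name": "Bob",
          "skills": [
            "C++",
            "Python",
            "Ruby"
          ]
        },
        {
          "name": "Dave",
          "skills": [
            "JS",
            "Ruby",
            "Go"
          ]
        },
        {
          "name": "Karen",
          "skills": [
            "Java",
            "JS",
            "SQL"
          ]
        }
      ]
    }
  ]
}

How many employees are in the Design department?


Path: departments[0].employees
Count: 3

ANSWER: 3


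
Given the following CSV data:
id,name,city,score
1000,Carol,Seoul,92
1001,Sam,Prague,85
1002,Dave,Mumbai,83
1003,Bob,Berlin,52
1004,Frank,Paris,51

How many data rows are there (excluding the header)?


Counting rows (excluding header):
Header: id,name,city,score
Data rows: 5

ANSWER: 5


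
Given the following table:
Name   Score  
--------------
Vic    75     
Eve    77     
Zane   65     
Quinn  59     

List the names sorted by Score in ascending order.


Sorting by Score (ascending):
  Quinn: 59
  Zane: 65
  Vic: 75
  Eve: 77


ANSWER: Quinn, Zane, Vic, Eve


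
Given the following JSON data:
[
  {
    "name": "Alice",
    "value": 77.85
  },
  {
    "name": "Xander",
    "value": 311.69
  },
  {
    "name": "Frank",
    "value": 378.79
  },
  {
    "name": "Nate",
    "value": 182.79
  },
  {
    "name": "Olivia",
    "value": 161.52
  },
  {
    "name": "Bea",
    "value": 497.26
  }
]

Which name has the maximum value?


Comparing values:
  Alice: 77.85
  Xander: 311.69
  Frank: 378.79
  Nate: 182.79
  Olivia: 161.52
  Bea: 497.26
Maximum: Bea (497.26)

ANSWER: Bea


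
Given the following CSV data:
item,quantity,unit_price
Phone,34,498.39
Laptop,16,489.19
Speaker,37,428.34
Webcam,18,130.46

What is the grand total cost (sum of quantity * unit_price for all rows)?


Computing row totals:
  Phone: 34 * 498.39 = 16945.26
  Laptop: 16 * 489.19 = 7827.04
  Speaker: 37 * 428.34 = 15848.58
  Webcam: 18 * 130.46 = 2348.28
Grand total = 16945.26 + 7827.04 + 15848.58 + 2348.28 = 42969.16

ANSWER: 42969.16


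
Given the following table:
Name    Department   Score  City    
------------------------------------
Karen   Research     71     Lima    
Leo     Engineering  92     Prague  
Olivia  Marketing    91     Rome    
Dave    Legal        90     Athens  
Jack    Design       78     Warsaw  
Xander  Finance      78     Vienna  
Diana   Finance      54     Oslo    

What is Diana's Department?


Row 7: Diana
Department = Finance

ANSWER: Finance


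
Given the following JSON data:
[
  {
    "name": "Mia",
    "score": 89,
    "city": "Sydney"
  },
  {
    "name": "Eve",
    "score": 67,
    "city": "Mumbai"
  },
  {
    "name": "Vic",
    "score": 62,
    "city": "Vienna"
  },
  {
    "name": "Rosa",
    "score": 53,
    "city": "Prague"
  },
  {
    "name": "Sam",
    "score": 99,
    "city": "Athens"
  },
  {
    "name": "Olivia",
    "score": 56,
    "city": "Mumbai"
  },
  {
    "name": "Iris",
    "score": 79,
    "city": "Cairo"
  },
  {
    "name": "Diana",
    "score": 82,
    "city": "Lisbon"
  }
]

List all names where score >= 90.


Filtering records where score >= 90:
  Mia (score=89) -> no
  Eve (score=67) -> no
  Vic (score=62) -> no
  Rosa (score=53) -> no
  Sam (score=99) -> YES
  Olivia (score=56) -> no
  Iris (score=79) -> no
  Diana (score=82) -> no


ANSWER: Sam


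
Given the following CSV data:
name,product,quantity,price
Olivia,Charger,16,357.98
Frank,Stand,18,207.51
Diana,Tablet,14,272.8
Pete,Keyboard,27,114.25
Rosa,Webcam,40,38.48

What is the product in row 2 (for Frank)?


Row 2: Frank
Column 'product' = Stand

ANSWER: Stand


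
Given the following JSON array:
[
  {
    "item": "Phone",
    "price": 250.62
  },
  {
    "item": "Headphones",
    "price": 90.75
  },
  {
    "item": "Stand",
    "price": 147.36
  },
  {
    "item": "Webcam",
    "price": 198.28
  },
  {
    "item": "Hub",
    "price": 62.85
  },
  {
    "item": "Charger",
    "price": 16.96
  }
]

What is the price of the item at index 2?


Array index 2 -> Stand
price = 147.36

ANSWER: 147.36


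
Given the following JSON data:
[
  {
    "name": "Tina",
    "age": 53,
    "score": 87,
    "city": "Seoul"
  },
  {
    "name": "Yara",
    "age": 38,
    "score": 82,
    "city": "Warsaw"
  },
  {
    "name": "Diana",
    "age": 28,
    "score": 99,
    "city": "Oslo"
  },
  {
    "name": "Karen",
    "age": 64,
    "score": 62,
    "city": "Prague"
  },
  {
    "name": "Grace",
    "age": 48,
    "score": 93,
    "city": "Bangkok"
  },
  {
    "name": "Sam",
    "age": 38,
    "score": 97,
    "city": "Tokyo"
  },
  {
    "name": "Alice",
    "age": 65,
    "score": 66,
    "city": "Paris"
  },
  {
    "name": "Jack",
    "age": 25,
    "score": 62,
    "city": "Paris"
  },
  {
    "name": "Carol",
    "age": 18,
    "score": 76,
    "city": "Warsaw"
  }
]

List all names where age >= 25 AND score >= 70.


Checking both conditions:
  Tina (age=53, score=87) -> YES
  Yara (age=38, score=82) -> YES
  Diana (age=28, score=99) -> YES
  Karen (age=64, score=62) -> no
  Grace (age=48, score=93) -> YES
  Sam (age=38, score=97) -> YES
  Alice (age=65, score=66) -> no
  Jack (age=25, score=62) -> no
  Carol (age=18, score=76) -> no


ANSWER: Tina, Yara, Diana, Grace, Sam
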